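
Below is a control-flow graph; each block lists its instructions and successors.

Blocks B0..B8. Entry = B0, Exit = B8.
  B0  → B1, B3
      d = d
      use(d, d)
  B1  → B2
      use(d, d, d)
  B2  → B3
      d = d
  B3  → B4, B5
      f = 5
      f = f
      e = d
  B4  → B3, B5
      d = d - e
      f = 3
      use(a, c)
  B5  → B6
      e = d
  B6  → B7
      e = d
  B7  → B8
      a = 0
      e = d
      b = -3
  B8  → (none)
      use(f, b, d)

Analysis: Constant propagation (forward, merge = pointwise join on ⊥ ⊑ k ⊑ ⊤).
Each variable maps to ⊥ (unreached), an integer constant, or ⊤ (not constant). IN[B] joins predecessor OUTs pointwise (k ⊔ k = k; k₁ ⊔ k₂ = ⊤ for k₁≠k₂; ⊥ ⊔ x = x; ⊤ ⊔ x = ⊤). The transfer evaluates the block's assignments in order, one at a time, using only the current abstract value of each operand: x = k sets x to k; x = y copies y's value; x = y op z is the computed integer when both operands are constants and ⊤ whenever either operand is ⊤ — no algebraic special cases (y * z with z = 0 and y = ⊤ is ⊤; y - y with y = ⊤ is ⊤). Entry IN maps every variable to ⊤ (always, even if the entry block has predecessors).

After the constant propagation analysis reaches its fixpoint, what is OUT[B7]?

Answer: {a: 0, b: -3, c: ⊤, d: ⊤, e: ⊤, f: ⊤}

Derivation:
Converged values:
  B0:   IN=(all ⊤)   OUT=(all ⊤)
  B1:   IN=(all ⊤)   OUT=(all ⊤)
  B2:   IN=(all ⊤)   OUT=(all ⊤)
  B3:   IN=(all ⊤)   OUT={f:5; rest ⊤}
  B4:   IN={f:5; rest ⊤}   OUT={f:3; rest ⊤}
  B5:   IN=(all ⊤)   OUT=(all ⊤)
  B6:   IN=(all ⊤)   OUT=(all ⊤)
  B7:   IN=(all ⊤)   OUT={a:0, b:-3; rest ⊤}
  B8:   IN={a:0, b:-3; rest ⊤}   OUT={a:0, b:-3; rest ⊤}

Merge at B7: IN[B7] = OUT[B6] = {a: ⊤, b: ⊤, c: ⊤, d: ⊤, e: ⊤, f: ⊤}
Applying B7's transfer function to that IN value gives OUT[B7] (row B7 above).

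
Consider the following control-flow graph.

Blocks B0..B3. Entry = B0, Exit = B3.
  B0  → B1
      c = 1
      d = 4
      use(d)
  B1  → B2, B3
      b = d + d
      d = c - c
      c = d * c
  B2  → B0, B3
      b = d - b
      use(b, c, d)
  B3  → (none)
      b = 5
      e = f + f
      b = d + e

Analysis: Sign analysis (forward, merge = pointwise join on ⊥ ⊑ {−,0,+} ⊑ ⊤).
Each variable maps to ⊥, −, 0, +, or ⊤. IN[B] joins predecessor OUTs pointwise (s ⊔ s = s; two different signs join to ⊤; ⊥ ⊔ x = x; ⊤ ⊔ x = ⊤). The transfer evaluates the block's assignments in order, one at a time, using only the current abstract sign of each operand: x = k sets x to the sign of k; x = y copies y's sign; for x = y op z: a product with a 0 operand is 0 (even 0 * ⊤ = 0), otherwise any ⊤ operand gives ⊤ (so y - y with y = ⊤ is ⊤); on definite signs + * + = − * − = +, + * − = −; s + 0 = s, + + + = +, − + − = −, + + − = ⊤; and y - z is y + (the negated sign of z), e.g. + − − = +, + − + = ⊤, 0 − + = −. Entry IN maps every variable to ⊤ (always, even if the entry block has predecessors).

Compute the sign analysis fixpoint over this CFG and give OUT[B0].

Per-block solution:
  B0:   IN=(all ⊤)   OUT={c:+, d:+; rest ⊤}
  B1:   IN={c:+, d:+; rest ⊤}   OUT={b:+; rest ⊤}
  B2:   IN={b:+; rest ⊤}   OUT=(all ⊤)
  B3:   IN=(all ⊤)   OUT=(all ⊤)

Merge at B0 (entry node, so the boundary value (all ⊤) is joined with the incoming edge(s)): IN[B0] = (all ⊤) ⊔ OUT[B2] = {a: ⊤, b: ⊤, c: ⊤, d: ⊤, e: ⊤, f: ⊤}
Applying B0's transfer function to that IN value gives OUT[B0] (row B0 above).

Answer: {a: ⊤, b: ⊤, c: +, d: +, e: ⊤, f: ⊤}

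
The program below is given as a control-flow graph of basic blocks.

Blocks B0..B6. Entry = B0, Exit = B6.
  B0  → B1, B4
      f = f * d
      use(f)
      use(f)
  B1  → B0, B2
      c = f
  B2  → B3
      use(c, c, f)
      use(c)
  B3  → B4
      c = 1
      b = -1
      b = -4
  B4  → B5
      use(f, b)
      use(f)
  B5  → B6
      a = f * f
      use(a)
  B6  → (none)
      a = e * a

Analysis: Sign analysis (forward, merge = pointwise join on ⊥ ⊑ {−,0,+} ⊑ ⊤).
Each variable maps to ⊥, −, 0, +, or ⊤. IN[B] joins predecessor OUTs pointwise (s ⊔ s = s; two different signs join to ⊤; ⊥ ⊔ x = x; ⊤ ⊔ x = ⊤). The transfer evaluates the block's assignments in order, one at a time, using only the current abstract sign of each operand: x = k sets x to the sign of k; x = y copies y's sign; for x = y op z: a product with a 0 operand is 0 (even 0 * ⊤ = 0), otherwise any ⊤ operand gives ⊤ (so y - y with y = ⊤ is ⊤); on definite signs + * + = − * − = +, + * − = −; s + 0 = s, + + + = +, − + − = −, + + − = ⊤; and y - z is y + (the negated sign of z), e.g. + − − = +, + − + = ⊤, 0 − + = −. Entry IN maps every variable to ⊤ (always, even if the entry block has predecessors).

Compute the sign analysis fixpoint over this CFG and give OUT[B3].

Answer: {a: ⊤, b: -, c: +, d: ⊤, e: ⊤, f: ⊤}

Trace:
Fixpoint table:
  B0:   IN=(all ⊤)   OUT=(all ⊤)
  B1:   IN=(all ⊤)   OUT=(all ⊤)
  B2:   IN=(all ⊤)   OUT=(all ⊤)
  B3:   IN=(all ⊤)   OUT={b:-, c:+; rest ⊤}
  B4:   IN=(all ⊤)   OUT=(all ⊤)
  B5:   IN=(all ⊤)   OUT=(all ⊤)
  B6:   IN=(all ⊤)   OUT=(all ⊤)

Merge at B3: IN[B3] = OUT[B2] = {a: ⊤, b: ⊤, c: ⊤, d: ⊤, e: ⊤, f: ⊤}
Applying B3's transfer function to that IN value gives OUT[B3] (row B3 above).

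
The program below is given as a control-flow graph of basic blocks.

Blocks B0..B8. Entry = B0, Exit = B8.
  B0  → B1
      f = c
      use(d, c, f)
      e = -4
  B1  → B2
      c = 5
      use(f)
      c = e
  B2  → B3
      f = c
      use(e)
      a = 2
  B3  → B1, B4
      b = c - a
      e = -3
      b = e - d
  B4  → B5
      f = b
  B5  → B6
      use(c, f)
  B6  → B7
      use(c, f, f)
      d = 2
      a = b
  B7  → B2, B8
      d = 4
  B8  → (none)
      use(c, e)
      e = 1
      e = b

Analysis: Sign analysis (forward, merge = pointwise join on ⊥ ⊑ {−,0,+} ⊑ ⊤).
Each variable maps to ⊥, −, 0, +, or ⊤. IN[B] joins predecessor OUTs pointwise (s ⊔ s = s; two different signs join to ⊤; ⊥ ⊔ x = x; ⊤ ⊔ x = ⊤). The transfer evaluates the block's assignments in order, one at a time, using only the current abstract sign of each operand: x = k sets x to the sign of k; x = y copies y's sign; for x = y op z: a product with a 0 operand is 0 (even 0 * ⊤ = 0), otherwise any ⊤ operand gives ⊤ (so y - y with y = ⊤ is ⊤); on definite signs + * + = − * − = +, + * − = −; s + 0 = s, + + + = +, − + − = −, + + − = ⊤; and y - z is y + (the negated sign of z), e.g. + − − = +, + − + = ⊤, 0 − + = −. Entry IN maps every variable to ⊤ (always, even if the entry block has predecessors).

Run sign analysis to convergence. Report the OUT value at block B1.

Fixpoint table:
  B0:   IN=(all ⊤)   OUT={e:-; rest ⊤}
  B1:   IN={e:-; rest ⊤}   OUT={c:-, e:-; rest ⊤}
  B2:   IN={c:-, e:-; rest ⊤}   OUT={a:+, c:-, e:-, f:-; rest ⊤}
  B3:   IN={a:+, c:-, e:-, f:-; rest ⊤}   OUT={a:+, c:-, e:-, f:-; rest ⊤}
  B4:   IN={a:+, c:-, e:-, f:-; rest ⊤}   OUT={a:+, c:-, e:-; rest ⊤}
  B5:   IN={a:+, c:-, e:-; rest ⊤}   OUT={a:+, c:-, e:-; rest ⊤}
  B6:   IN={a:+, c:-, e:-; rest ⊤}   OUT={c:-, d:+, e:-; rest ⊤}
  B7:   IN={c:-, d:+, e:-; rest ⊤}   OUT={c:-, d:+, e:-; rest ⊤}
  B8:   IN={c:-, d:+, e:-; rest ⊤}   OUT={c:-, d:+; rest ⊤}

Merge at B1: IN[B1] = OUT[B0] ⊔ OUT[B3] = {a: ⊤, b: ⊤, c: ⊤, d: ⊤, e: -, f: ⊤}
Applying B1's transfer function to that IN value gives OUT[B1] (row B1 above).

Answer: {a: ⊤, b: ⊤, c: -, d: ⊤, e: -, f: ⊤}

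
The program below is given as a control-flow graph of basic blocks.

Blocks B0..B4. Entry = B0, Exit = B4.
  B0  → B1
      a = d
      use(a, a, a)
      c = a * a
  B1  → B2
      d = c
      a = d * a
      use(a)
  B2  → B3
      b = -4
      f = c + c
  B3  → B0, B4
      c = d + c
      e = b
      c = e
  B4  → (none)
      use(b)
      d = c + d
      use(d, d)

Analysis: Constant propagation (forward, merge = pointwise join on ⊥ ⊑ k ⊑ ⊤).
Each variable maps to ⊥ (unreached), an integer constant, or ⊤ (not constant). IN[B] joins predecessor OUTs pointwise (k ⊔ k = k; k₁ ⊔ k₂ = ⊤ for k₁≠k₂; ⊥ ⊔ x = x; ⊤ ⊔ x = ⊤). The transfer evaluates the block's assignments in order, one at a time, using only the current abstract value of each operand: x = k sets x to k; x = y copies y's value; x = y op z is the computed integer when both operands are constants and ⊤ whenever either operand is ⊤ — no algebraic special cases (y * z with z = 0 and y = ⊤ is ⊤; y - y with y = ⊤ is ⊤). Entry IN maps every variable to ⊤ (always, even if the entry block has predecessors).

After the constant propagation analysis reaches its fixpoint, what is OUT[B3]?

Per-block solution:
  B0:   IN=(all ⊤)   OUT=(all ⊤)
  B1:   IN=(all ⊤)   OUT=(all ⊤)
  B2:   IN=(all ⊤)   OUT={b:-4; rest ⊤}
  B3:   IN={b:-4; rest ⊤}   OUT={b:-4, c:-4, e:-4; rest ⊤}
  B4:   IN={b:-4, c:-4, e:-4; rest ⊤}   OUT={b:-4, c:-4, e:-4; rest ⊤}

Merge at B3: IN[B3] = OUT[B2] = {a: ⊤, b: -4, c: ⊤, d: ⊤, e: ⊤, f: ⊤}
Applying B3's transfer function to that IN value gives OUT[B3] (row B3 above).

Answer: {a: ⊤, b: -4, c: -4, d: ⊤, e: -4, f: ⊤}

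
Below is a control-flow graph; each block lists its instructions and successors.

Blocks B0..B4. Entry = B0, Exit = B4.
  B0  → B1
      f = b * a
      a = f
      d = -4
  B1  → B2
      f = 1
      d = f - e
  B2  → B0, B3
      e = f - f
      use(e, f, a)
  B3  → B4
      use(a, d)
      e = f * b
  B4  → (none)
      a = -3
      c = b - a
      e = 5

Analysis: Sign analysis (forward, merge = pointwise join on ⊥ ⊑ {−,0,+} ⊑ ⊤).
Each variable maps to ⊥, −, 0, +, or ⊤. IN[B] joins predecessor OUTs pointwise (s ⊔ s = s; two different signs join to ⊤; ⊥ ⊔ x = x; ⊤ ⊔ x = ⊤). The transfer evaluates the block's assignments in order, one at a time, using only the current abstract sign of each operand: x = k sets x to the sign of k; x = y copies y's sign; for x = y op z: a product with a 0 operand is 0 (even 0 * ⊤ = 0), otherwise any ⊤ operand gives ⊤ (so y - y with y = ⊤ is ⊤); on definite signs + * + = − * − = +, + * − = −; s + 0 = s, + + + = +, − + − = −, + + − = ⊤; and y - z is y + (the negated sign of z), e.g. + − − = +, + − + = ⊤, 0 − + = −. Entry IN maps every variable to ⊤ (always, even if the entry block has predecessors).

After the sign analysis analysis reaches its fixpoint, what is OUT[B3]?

Per-block solution:
  B0:  IN=(all ⊤)  OUT={d:-; rest ⊤}
  B1:  IN={d:-; rest ⊤}  OUT={f:+; rest ⊤}
  B2:  IN={f:+; rest ⊤}  OUT={f:+; rest ⊤}
  B3:  IN={f:+; rest ⊤}  OUT={f:+; rest ⊤}
  B4:  IN={f:+; rest ⊤}  OUT={a:-, e:+, f:+; rest ⊤}

Merge at B3: IN[B3] = OUT[B2] = {a: ⊤, b: ⊤, c: ⊤, d: ⊤, e: ⊤, f: +}
Applying B3's transfer function to that IN value gives OUT[B3] (row B3 above).

Answer: {a: ⊤, b: ⊤, c: ⊤, d: ⊤, e: ⊤, f: +}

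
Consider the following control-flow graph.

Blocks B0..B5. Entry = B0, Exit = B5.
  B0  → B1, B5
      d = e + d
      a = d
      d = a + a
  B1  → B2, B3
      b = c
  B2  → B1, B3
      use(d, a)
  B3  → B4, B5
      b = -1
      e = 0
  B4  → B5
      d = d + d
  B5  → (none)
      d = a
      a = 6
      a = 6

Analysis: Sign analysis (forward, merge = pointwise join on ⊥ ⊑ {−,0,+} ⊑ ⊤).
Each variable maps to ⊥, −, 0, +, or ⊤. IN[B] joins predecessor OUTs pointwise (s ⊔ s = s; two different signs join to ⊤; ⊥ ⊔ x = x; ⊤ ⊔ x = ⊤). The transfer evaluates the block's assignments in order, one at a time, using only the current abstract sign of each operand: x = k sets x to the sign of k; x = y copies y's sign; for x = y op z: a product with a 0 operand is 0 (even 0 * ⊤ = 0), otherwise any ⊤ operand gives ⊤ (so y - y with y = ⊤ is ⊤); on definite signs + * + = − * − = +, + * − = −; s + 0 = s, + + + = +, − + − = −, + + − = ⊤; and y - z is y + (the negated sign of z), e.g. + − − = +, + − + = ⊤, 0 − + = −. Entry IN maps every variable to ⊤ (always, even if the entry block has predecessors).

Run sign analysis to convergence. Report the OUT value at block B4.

Answer: {a: ⊤, b: -, c: ⊤, d: ⊤, e: 0, f: ⊤}

Working:
Fixpoint table:
  B0: | IN=(all ⊤) | OUT=(all ⊤)
  B1: | IN=(all ⊤) | OUT=(all ⊤)
  B2: | IN=(all ⊤) | OUT=(all ⊤)
  B3: | IN=(all ⊤) | OUT={b:-, e:0; rest ⊤}
  B4: | IN={b:-, e:0; rest ⊤} | OUT={b:-, e:0; rest ⊤}
  B5: | IN=(all ⊤) | OUT={a:+; rest ⊤}

Merge at B4: IN[B4] = OUT[B3] = {a: ⊤, b: -, c: ⊤, d: ⊤, e: 0, f: ⊤}
Applying B4's transfer function to that IN value gives OUT[B4] (row B4 above).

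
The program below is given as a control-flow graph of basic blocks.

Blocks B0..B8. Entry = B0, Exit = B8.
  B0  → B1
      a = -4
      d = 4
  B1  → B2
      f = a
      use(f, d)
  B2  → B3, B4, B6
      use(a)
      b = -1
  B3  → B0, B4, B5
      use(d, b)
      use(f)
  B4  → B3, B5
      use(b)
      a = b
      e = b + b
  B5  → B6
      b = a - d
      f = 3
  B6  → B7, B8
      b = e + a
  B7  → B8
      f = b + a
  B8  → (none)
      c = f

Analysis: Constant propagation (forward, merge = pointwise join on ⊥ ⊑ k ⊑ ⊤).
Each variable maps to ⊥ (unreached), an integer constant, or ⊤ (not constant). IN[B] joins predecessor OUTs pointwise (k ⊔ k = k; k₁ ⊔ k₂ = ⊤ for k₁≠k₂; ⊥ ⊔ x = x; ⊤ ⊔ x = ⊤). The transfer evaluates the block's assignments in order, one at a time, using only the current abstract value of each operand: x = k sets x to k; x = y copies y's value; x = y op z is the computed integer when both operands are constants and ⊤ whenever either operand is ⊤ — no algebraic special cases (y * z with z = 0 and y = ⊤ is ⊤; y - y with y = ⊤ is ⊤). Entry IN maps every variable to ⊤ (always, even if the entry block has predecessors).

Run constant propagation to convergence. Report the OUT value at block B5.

Answer: {a: ⊤, b: ⊤, c: ⊤, d: 4, e: ⊤, f: 3}

Working:
Converged values:
  B0:   IN=(all ⊤)   OUT={a:-4, d:4; rest ⊤}
  B1:   IN={a:-4, d:4; rest ⊤}   OUT={a:-4, d:4, f:-4; rest ⊤}
  B2:   IN={a:-4, d:4, f:-4; rest ⊤}   OUT={a:-4, b:-1, d:4, f:-4; rest ⊤}
  B3:   IN={b:-1, d:4, f:-4; rest ⊤}   OUT={b:-1, d:4, f:-4; rest ⊤}
  B4:   IN={b:-1, d:4, f:-4; rest ⊤}   OUT={a:-1, b:-1, d:4, e:-2, f:-4; rest ⊤}
  B5:   IN={b:-1, d:4, f:-4; rest ⊤}   OUT={d:4, f:3; rest ⊤}
  B6:   IN={d:4; rest ⊤}   OUT={d:4; rest ⊤}
  B7:   IN={d:4; rest ⊤}   OUT={d:4; rest ⊤}
  B8:   IN={d:4; rest ⊤}   OUT={d:4; rest ⊤}

Merge at B5: IN[B5] = OUT[B3] ⊔ OUT[B4] = {a: ⊤, b: -1, c: ⊤, d: 4, e: ⊤, f: -4}
Applying B5's transfer function to that IN value gives OUT[B5] (row B5 above).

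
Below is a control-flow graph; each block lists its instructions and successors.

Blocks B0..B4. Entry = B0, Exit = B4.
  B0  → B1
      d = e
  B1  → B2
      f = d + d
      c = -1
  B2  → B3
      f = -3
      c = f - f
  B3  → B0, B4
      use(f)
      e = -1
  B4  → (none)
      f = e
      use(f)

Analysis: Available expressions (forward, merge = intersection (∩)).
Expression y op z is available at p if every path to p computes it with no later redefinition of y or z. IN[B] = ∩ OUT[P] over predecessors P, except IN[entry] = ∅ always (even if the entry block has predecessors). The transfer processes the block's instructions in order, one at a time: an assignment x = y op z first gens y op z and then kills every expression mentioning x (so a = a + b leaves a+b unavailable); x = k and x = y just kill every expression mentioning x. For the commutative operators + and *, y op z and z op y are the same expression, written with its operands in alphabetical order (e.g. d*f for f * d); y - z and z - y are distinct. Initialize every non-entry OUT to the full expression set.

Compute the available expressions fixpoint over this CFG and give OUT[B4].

Per-block solution:
  B0:  IN={}  OUT={}
  B1:  IN={}  OUT={d+d}
  B2:  IN={d+d}  OUT={d+d, f-f}
  B3:  IN={d+d, f-f}  OUT={d+d, f-f}
  B4:  IN={d+d, f-f}  OUT={d+d}

Merge at B4: IN[B4] = OUT[B3] = {d+d, f-f}
Applying B4's transfer function to that IN value gives OUT[B4] (row B4 above).

Answer: {d+d}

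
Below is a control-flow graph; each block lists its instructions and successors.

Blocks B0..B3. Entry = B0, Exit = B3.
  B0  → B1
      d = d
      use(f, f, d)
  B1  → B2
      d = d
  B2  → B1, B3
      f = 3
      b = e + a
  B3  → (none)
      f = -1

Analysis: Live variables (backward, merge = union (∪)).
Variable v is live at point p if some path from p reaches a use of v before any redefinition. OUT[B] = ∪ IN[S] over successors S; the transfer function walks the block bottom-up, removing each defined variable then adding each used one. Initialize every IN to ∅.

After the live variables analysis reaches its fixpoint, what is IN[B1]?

Per-block solution:
  B0:   IN={a, d, e, f}   OUT={a, d, e}
  B1:   IN={a, d, e}   OUT={a, d, e}
  B2:   IN={a, d, e}   OUT={a, d, e}
  B3:   IN={}   OUT={}

Merge at B1: OUT[B1] = IN[B2] = {a, d, e}
Applying B1's transfer function to that OUT value gives IN[B1] (row B1 above).

Answer: {a, d, e}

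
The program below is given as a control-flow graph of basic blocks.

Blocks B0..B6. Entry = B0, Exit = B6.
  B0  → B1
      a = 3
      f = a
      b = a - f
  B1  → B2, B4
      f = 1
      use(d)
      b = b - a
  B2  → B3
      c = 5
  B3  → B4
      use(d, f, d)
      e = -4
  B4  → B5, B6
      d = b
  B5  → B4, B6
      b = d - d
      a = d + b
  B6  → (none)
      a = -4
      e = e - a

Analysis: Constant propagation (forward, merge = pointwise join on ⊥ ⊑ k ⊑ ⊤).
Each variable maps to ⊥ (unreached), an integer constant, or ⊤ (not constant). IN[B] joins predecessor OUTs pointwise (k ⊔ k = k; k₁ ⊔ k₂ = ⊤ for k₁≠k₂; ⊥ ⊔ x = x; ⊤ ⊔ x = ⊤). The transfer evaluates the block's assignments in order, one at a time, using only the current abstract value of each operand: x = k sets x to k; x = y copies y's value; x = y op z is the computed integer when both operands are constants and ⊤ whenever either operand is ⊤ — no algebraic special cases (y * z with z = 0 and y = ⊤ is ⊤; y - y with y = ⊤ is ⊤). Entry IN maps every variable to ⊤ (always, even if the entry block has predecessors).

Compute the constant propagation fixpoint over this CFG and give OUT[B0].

Converged values:
  B0:  IN=(all ⊤)  OUT={a:3, b:0, f:3; rest ⊤}
  B1:  IN={a:3, b:0, f:3; rest ⊤}  OUT={a:3, b:-3, f:1; rest ⊤}
  B2:  IN={a:3, b:-3, f:1; rest ⊤}  OUT={a:3, b:-3, c:5, f:1; rest ⊤}
  B3:  IN={a:3, b:-3, c:5, f:1; rest ⊤}  OUT={a:3, b:-3, c:5, e:-4, f:1; rest ⊤}
  B4:  IN={f:1; rest ⊤}  OUT={f:1; rest ⊤}
  B5:  IN={f:1; rest ⊤}  OUT={f:1; rest ⊤}
  B6:  IN={f:1; rest ⊤}  OUT={a:-4, f:1; rest ⊤}

B0 is the boundary node: IN[B0] = {a: ⊤, b: ⊤, c: ⊤, d: ⊤, e: ⊤, f: ⊤}
Applying B0's transfer function to that IN value gives OUT[B0] (row B0 above).

Answer: {a: 3, b: 0, c: ⊤, d: ⊤, e: ⊤, f: 3}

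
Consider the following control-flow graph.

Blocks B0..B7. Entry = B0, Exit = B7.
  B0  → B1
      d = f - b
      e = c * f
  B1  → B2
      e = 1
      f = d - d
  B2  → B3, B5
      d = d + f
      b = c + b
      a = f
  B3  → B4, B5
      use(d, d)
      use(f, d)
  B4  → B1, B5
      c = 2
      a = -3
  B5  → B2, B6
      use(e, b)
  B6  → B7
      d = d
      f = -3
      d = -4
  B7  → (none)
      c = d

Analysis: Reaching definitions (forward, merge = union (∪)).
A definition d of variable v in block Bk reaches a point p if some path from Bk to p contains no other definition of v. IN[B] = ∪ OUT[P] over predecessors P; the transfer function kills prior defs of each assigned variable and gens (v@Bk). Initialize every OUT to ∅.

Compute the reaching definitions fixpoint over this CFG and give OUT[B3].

Answer: {a@B2, b@B2, c@B4, d@B2, e@B1, f@B1}

Trace:
Per-block solution:
  B0:   IN={}   OUT={d@B0, e@B0}
  B1:   IN={a@B4, b@B2, c@B4, d@B0, d@B2, e@B0, e@B1, f@B1}   OUT={a@B4, b@B2, c@B4, d@B0, d@B2, e@B1, f@B1}
  B2:   IN={a@B2, a@B4, b@B2, c@B4, d@B0, d@B2, e@B1, f@B1}   OUT={a@B2, b@B2, c@B4, d@B2, e@B1, f@B1}
  B3:   IN={a@B2, b@B2, c@B4, d@B2, e@B1, f@B1}   OUT={a@B2, b@B2, c@B4, d@B2, e@B1, f@B1}
  B4:   IN={a@B2, b@B2, c@B4, d@B2, e@B1, f@B1}   OUT={a@B4, b@B2, c@B4, d@B2, e@B1, f@B1}
  B5:   IN={a@B2, a@B4, b@B2, c@B4, d@B2, e@B1, f@B1}   OUT={a@B2, a@B4, b@B2, c@B4, d@B2, e@B1, f@B1}
  B6:   IN={a@B2, a@B4, b@B2, c@B4, d@B2, e@B1, f@B1}   OUT={a@B2, a@B4, b@B2, c@B4, d@B6, e@B1, f@B6}
  B7:   IN={a@B2, a@B4, b@B2, c@B4, d@B6, e@B1, f@B6}   OUT={a@B2, a@B4, b@B2, c@B7, d@B6, e@B1, f@B6}

Merge at B3: IN[B3] = OUT[B2] = {a@B2, b@B2, c@B4, d@B2, e@B1, f@B1}
Applying B3's transfer function to that IN value gives OUT[B3] (row B3 above).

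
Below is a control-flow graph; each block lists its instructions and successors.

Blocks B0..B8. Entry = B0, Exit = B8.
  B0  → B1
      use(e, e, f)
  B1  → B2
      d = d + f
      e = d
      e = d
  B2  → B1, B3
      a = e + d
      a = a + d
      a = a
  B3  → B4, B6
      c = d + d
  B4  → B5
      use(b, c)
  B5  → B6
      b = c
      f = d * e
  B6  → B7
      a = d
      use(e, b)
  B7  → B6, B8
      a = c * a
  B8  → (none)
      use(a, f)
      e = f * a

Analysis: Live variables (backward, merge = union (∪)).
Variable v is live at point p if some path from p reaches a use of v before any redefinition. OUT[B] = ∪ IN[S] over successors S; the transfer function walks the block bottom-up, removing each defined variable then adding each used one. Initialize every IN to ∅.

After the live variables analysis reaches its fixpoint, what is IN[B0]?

Per-block solution:
  B0:  IN={b, d, e, f}  OUT={b, d, f}
  B1:  IN={b, d, f}  OUT={b, d, e, f}
  B2:  IN={b, d, e, f}  OUT={b, d, e, f}
  B3:  IN={b, d, e, f}  OUT={b, c, d, e, f}
  B4:  IN={b, c, d, e}  OUT={c, d, e}
  B5:  IN={c, d, e}  OUT={b, c, d, e, f}
  B6:  IN={b, c, d, e, f}  OUT={a, b, c, d, e, f}
  B7:  IN={a, b, c, d, e, f}  OUT={a, b, c, d, e, f}
  B8:  IN={a, f}  OUT={}

Merge at B0: OUT[B0] = IN[B1] = {b, d, f}
Applying B0's transfer function to that OUT value gives IN[B0] (row B0 above).

Answer: {b, d, e, f}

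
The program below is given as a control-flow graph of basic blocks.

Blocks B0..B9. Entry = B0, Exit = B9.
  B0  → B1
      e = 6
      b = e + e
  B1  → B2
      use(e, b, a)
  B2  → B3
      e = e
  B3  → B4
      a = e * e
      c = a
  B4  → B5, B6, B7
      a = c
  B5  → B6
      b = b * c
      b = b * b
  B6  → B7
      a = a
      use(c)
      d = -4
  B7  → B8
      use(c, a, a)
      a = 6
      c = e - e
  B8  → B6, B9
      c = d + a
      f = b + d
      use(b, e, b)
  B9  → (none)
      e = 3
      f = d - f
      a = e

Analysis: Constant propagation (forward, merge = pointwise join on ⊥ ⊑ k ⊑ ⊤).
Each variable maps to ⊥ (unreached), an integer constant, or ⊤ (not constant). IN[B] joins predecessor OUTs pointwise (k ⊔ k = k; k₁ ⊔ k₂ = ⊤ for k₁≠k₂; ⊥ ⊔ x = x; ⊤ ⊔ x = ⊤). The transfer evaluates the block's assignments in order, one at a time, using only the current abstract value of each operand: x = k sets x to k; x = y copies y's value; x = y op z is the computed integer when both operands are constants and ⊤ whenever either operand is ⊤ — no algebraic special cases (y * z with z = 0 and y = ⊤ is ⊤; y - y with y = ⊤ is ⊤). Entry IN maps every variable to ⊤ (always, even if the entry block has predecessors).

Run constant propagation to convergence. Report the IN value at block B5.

Converged values:
  B0:  IN=(all ⊤)  OUT={b:12, e:6; rest ⊤}
  B1:  IN={b:12, e:6; rest ⊤}  OUT={b:12, e:6; rest ⊤}
  B2:  IN={b:12, e:6; rest ⊤}  OUT={b:12, e:6; rest ⊤}
  B3:  IN={b:12, e:6; rest ⊤}  OUT={a:36, b:12, c:36, e:6; rest ⊤}
  B4:  IN={a:36, b:12, c:36, e:6; rest ⊤}  OUT={a:36, b:12, c:36, e:6; rest ⊤}
  B5:  IN={a:36, b:12, c:36, e:6; rest ⊤}  OUT={a:36, b:186624, c:36, e:6; rest ⊤}
  B6:  IN={e:6; rest ⊤}  OUT={d:-4, e:6; rest ⊤}
  B7:  IN={e:6; rest ⊤}  OUT={a:6, c:0, e:6; rest ⊤}
  B8:  IN={a:6, c:0, e:6; rest ⊤}  OUT={a:6, e:6; rest ⊤}
  B9:  IN={a:6, e:6; rest ⊤}  OUT={a:3, e:3; rest ⊤}

Merge at B5: IN[B5] = OUT[B4] = {a: 36, b: 12, c: 36, d: ⊤, e: 6, f: ⊤}

Answer: {a: 36, b: 12, c: 36, d: ⊤, e: 6, f: ⊤}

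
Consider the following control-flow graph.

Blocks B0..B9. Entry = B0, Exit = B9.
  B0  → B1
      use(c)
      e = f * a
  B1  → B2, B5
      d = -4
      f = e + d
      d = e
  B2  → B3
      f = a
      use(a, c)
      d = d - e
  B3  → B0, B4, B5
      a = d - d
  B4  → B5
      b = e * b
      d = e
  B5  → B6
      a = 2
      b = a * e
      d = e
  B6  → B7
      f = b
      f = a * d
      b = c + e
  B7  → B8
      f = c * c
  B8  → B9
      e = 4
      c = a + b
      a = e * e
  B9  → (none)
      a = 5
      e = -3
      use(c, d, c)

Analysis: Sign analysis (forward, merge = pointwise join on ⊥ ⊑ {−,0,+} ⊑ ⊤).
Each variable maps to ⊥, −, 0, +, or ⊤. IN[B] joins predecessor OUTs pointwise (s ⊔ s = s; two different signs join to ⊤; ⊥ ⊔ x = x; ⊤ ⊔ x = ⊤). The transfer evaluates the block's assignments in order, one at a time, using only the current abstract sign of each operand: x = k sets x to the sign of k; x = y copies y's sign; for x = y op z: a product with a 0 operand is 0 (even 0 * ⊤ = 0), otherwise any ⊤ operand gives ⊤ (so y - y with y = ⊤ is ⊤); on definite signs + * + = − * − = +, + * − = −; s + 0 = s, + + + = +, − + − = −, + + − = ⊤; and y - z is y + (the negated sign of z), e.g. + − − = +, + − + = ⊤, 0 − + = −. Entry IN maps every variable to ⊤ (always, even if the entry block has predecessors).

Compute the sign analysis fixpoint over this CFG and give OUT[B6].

Answer: {a: +, b: ⊤, c: ⊤, d: ⊤, e: ⊤, f: ⊤}

Working:
Per-block solution:
  B0: | IN=(all ⊤) | OUT=(all ⊤)
  B1: | IN=(all ⊤) | OUT=(all ⊤)
  B2: | IN=(all ⊤) | OUT=(all ⊤)
  B3: | IN=(all ⊤) | OUT=(all ⊤)
  B4: | IN=(all ⊤) | OUT=(all ⊤)
  B5: | IN=(all ⊤) | OUT={a:+; rest ⊤}
  B6: | IN={a:+; rest ⊤} | OUT={a:+; rest ⊤}
  B7: | IN={a:+; rest ⊤} | OUT={a:+; rest ⊤}
  B8: | IN={a:+; rest ⊤} | OUT={a:+, e:+; rest ⊤}
  B9: | IN={a:+, e:+; rest ⊤} | OUT={a:+, e:-; rest ⊤}

Merge at B6: IN[B6] = OUT[B5] = {a: +, b: ⊤, c: ⊤, d: ⊤, e: ⊤, f: ⊤}
Applying B6's transfer function to that IN value gives OUT[B6] (row B6 above).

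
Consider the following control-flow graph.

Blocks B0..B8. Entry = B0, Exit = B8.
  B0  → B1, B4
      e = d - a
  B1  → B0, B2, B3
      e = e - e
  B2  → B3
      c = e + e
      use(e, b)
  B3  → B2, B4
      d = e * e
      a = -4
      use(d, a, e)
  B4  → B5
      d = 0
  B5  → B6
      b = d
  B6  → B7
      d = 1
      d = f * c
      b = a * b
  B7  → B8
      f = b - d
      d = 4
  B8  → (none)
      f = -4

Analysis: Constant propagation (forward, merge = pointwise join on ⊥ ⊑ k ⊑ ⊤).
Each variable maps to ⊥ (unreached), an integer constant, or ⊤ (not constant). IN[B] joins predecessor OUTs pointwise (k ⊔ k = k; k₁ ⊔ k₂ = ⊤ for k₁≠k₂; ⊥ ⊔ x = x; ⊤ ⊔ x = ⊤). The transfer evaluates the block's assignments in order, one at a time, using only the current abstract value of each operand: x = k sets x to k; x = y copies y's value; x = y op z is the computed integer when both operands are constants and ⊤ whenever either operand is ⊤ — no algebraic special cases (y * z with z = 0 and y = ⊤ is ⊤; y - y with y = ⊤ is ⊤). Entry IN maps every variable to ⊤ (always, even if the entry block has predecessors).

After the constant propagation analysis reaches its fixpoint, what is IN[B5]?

Answer: {a: ⊤, b: ⊤, c: ⊤, d: 0, e: ⊤, f: ⊤}

Trace:
Per-block solution:
  B0:   IN=(all ⊤)   OUT=(all ⊤)
  B1:   IN=(all ⊤)   OUT=(all ⊤)
  B2:   IN=(all ⊤)   OUT=(all ⊤)
  B3:   IN=(all ⊤)   OUT={a:-4; rest ⊤}
  B4:   IN=(all ⊤)   OUT={d:0; rest ⊤}
  B5:   IN={d:0; rest ⊤}   OUT={b:0, d:0; rest ⊤}
  B6:   IN={b:0, d:0; rest ⊤}   OUT=(all ⊤)
  B7:   IN=(all ⊤)   OUT={d:4; rest ⊤}
  B8:   IN={d:4; rest ⊤}   OUT={d:4, f:-4; rest ⊤}

Merge at B5: IN[B5] = OUT[B4] = {a: ⊤, b: ⊤, c: ⊤, d: 0, e: ⊤, f: ⊤}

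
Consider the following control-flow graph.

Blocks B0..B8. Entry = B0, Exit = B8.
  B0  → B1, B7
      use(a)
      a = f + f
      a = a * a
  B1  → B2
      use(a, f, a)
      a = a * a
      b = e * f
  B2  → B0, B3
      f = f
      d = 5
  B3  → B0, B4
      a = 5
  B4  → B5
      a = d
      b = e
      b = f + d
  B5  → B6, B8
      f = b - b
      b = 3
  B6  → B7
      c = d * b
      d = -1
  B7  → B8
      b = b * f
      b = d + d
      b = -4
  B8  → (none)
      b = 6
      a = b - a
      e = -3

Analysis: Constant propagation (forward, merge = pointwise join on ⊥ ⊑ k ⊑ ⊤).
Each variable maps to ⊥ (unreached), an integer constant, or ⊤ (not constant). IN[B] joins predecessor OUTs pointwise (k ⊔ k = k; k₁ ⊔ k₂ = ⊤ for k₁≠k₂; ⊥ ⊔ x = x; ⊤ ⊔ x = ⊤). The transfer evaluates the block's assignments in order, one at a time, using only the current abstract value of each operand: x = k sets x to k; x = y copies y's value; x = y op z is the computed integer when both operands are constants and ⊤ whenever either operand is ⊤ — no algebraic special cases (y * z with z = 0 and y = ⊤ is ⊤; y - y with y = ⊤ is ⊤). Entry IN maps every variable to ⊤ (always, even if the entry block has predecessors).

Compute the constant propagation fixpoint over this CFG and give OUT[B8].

Per-block solution:
  B0:  IN=(all ⊤)  OUT=(all ⊤)
  B1:  IN=(all ⊤)  OUT=(all ⊤)
  B2:  IN=(all ⊤)  OUT={d:5; rest ⊤}
  B3:  IN={d:5; rest ⊤}  OUT={a:5, d:5; rest ⊤}
  B4:  IN={a:5, d:5; rest ⊤}  OUT={a:5, d:5; rest ⊤}
  B5:  IN={a:5, d:5; rest ⊤}  OUT={a:5, b:3, d:5; rest ⊤}
  B6:  IN={a:5, b:3, d:5; rest ⊤}  OUT={a:5, b:3, c:15, d:-1; rest ⊤}
  B7:  IN=(all ⊤)  OUT={b:-4; rest ⊤}
  B8:  IN=(all ⊤)  OUT={b:6, e:-3; rest ⊤}

Merge at B8: IN[B8] = OUT[B5] ⊔ OUT[B7] = {a: ⊤, b: ⊤, c: ⊤, d: ⊤, e: ⊤, f: ⊤}
Applying B8's transfer function to that IN value gives OUT[B8] (row B8 above).

Answer: {a: ⊤, b: 6, c: ⊤, d: ⊤, e: -3, f: ⊤}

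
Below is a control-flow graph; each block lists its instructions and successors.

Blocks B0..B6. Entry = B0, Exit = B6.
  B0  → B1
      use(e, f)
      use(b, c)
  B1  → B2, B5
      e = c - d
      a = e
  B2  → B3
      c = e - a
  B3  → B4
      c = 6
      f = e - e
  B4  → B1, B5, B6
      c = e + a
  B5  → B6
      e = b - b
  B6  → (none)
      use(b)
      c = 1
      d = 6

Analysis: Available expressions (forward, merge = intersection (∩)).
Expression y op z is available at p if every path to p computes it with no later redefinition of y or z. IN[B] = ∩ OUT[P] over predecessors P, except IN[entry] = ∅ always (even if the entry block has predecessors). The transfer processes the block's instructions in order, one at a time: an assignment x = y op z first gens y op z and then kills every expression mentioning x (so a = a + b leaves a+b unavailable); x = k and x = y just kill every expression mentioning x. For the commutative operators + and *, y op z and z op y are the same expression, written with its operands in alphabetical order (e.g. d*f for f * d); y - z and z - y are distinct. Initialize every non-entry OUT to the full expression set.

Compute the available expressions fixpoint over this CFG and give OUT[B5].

Answer: {b-b}

Trace:
Fixpoint table:
  B0: | IN={} | OUT={}
  B1: | IN={} | OUT={c-d}
  B2: | IN={c-d} | OUT={e-a}
  B3: | IN={e-a} | OUT={e-a, e-e}
  B4: | IN={e-a, e-e} | OUT={a+e, e-a, e-e}
  B5: | IN={} | OUT={b-b}
  B6: | IN={} | OUT={}

Merge at B5: IN[B5] = OUT[B1] ∩ OUT[B4] = {}
Applying B5's transfer function to that IN value gives OUT[B5] (row B5 above).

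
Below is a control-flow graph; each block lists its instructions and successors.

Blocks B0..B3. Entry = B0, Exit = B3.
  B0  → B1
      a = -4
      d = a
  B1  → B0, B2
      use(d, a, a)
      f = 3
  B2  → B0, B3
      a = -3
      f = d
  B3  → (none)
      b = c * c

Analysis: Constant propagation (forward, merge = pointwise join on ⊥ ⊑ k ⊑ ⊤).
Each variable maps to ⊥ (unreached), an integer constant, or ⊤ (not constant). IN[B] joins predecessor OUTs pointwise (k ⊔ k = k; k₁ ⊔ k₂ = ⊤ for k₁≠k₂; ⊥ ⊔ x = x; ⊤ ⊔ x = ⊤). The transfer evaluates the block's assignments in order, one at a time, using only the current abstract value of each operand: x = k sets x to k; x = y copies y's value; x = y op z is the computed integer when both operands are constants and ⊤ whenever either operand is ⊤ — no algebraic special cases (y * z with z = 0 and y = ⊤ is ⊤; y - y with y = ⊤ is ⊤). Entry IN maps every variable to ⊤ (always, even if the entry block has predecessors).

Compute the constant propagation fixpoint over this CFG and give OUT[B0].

Converged values:
  B0: | IN=(all ⊤) | OUT={a:-4, d:-4; rest ⊤}
  B1: | IN={a:-4, d:-4; rest ⊤} | OUT={a:-4, d:-4, f:3; rest ⊤}
  B2: | IN={a:-4, d:-4, f:3; rest ⊤} | OUT={a:-3, d:-4, f:-4; rest ⊤}
  B3: | IN={a:-3, d:-4, f:-4; rest ⊤} | OUT={a:-3, d:-4, f:-4; rest ⊤}

Merge at B0 (entry node, so the boundary value (all ⊤) is joined with the incoming edge(s)): IN[B0] = (all ⊤) ⊔ OUT[B1] ⊔ OUT[B2] = {a: ⊤, b: ⊤, c: ⊤, d: ⊤, e: ⊤, f: ⊤}
Applying B0's transfer function to that IN value gives OUT[B0] (row B0 above).

Answer: {a: -4, b: ⊤, c: ⊤, d: -4, e: ⊤, f: ⊤}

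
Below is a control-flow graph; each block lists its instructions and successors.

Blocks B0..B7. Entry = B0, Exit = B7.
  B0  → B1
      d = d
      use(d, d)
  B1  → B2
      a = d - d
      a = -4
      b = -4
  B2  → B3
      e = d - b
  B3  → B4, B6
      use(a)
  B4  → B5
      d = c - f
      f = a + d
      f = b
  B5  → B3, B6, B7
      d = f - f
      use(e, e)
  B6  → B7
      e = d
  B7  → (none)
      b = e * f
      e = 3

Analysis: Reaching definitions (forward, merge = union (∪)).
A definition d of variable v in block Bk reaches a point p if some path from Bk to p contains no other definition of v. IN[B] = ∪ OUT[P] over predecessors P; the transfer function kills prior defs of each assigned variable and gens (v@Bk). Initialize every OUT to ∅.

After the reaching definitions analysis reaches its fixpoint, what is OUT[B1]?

Converged values:
  B0:  IN={}  OUT={d@B0}
  B1:  IN={d@B0}  OUT={a@B1, b@B1, d@B0}
  B2:  IN={a@B1, b@B1, d@B0}  OUT={a@B1, b@B1, d@B0, e@B2}
  B3:  IN={a@B1, b@B1, d@B0, d@B5, e@B2, f@B4}  OUT={a@B1, b@B1, d@B0, d@B5, e@B2, f@B4}
  B4:  IN={a@B1, b@B1, d@B0, d@B5, e@B2, f@B4}  OUT={a@B1, b@B1, d@B4, e@B2, f@B4}
  B5:  IN={a@B1, b@B1, d@B4, e@B2, f@B4}  OUT={a@B1, b@B1, d@B5, e@B2, f@B4}
  B6:  IN={a@B1, b@B1, d@B0, d@B5, e@B2, f@B4}  OUT={a@B1, b@B1, d@B0, d@B5, e@B6, f@B4}
  B7:  IN={a@B1, b@B1, d@B0, d@B5, e@B2, e@B6, f@B4}  OUT={a@B1, b@B7, d@B0, d@B5, e@B7, f@B4}

Merge at B1: IN[B1] = OUT[B0] = {d@B0}
Applying B1's transfer function to that IN value gives OUT[B1] (row B1 above).

Answer: {a@B1, b@B1, d@B0}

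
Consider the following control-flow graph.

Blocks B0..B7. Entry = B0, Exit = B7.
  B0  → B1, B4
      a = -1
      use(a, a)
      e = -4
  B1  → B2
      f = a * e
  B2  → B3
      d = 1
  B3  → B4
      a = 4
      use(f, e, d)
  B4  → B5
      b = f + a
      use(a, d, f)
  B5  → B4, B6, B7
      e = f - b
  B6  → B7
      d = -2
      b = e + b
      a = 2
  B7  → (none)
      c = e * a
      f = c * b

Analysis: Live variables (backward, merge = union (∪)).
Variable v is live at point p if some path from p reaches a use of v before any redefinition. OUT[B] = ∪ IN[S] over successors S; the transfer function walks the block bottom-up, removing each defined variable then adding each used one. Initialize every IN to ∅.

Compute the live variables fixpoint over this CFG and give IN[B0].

Answer: {d, f}

Derivation:
Converged values:
  B0:   IN={d, f}   OUT={a, d, e, f}
  B1:   IN={a, e}   OUT={e, f}
  B2:   IN={e, f}   OUT={d, e, f}
  B3:   IN={d, e, f}   OUT={a, d, f}
  B4:   IN={a, d, f}   OUT={a, b, d, f}
  B5:   IN={a, b, d, f}   OUT={a, b, d, e, f}
  B6:   IN={b, e}   OUT={a, b, e}
  B7:   IN={a, b, e}   OUT={}

Merge at B0: OUT[B0] = IN[B1] ⊔ IN[B4] = {a, d, e, f}
Applying B0's transfer function to that OUT value gives IN[B0] (row B0 above).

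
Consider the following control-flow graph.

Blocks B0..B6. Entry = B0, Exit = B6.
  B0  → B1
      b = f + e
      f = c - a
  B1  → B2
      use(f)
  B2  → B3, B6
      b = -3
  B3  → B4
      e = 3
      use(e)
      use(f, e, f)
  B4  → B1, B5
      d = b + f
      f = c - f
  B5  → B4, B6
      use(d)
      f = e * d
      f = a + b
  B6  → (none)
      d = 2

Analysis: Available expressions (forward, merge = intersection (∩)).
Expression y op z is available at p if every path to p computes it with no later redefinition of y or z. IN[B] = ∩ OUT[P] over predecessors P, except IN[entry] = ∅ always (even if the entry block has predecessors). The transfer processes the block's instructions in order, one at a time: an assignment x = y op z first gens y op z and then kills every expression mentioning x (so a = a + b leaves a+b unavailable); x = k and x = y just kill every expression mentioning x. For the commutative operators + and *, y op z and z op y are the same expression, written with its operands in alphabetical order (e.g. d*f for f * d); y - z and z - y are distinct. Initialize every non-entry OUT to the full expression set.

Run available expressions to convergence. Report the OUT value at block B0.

Per-block solution:
  B0: | IN={} | OUT={c-a}
  B1: | IN={c-a} | OUT={c-a}
  B2: | IN={c-a} | OUT={c-a}
  B3: | IN={c-a} | OUT={c-a}
  B4: | IN={c-a} | OUT={c-a}
  B5: | IN={c-a} | OUT={a+b, c-a, d*e}
  B6: | IN={c-a} | OUT={c-a}

B0 is the boundary node: IN[B0] = {}
Applying B0's transfer function to that IN value gives OUT[B0] (row B0 above).

Answer: {c-a}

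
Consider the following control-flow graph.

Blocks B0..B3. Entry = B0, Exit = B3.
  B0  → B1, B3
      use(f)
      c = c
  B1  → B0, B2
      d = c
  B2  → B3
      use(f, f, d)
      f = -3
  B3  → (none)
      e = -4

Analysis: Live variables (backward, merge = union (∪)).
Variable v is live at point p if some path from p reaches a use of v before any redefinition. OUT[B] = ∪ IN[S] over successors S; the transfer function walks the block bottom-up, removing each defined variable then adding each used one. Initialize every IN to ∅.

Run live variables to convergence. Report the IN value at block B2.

Converged values:
  B0:   IN={c, f}   OUT={c, f}
  B1:   IN={c, f}   OUT={c, d, f}
  B2:   IN={d, f}   OUT={}
  B3:   IN={}   OUT={}

Merge at B2: OUT[B2] = IN[B3] = {}
Applying B2's transfer function to that OUT value gives IN[B2] (row B2 above).

Answer: {d, f}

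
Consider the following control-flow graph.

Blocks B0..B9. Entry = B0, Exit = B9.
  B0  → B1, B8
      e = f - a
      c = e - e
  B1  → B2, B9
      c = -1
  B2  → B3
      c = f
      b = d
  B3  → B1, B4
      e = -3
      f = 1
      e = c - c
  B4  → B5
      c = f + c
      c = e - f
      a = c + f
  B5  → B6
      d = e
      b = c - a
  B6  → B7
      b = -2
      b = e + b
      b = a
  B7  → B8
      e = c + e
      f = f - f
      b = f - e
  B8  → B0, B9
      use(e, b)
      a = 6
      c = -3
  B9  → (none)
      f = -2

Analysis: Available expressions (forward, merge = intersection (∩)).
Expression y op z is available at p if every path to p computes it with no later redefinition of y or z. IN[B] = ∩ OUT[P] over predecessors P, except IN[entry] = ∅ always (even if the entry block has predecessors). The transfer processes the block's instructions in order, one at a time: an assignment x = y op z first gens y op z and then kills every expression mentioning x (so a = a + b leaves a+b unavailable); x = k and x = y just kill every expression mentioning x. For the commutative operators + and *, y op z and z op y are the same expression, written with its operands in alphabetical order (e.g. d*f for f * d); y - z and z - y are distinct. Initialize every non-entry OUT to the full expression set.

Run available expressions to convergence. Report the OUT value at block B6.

Per-block solution:
  B0:   IN={}   OUT={e-e, f-a}
  B1:   IN={}   OUT={}
  B2:   IN={}   OUT={}
  B3:   IN={}   OUT={c-c}
  B4:   IN={c-c}   OUT={c+f, e-f}
  B5:   IN={c+f, e-f}   OUT={c+f, c-a, e-f}
  B6:   IN={c+f, c-a, e-f}   OUT={c+f, c-a, e-f}
  B7:   IN={c+f, c-a, e-f}   OUT={c-a, f-e}
  B8:   IN={}   OUT={}
  B9:   IN={}   OUT={}

Merge at B6: IN[B6] = OUT[B5] = {c+f, c-a, e-f}
Applying B6's transfer function to that IN value gives OUT[B6] (row B6 above).

Answer: {c+f, c-a, e-f}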